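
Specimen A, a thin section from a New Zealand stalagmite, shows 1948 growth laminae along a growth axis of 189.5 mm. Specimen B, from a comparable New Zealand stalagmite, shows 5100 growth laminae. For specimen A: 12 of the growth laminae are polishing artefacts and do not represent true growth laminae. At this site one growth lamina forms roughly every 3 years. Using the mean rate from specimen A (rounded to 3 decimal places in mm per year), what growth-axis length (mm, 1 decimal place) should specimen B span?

Specimen A: after corrections the count is 1948 − 12 = 1936 growth laminae.
Specimen A: at 3 years per growth lamina, 1936 × 3 = 5808 years.
A: Extension rate ≈ 189.5 / 5808 = 0.033 mm per year.
Specimen B: at 3 years per growth lamina, 5100 × 3 = 15300 years. Length of B = 0.033 × 15300 = 504.9 mm.

504.9 mm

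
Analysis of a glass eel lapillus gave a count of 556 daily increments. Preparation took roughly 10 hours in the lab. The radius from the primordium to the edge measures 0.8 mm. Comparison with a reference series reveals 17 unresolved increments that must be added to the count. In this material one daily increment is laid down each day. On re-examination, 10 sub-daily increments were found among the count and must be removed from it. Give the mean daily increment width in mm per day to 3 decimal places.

After corrections the count is 556 − 10 + 17 = 563 daily increments.
Extension rate ≈ 0.8 / 563 = 0.001 mm per day.

0.001 mm per day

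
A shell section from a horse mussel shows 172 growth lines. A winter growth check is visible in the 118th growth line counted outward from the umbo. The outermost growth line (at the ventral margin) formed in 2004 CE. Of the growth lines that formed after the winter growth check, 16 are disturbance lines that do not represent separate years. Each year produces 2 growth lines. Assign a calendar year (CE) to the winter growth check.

1985 CE

172 − 118 = 54 growth lines lie beyond the winter growth check toward the ventral margin.
Excluding 16 false growth lines: 54 − 16 = 38.
38 growth lines at 2 per year is 38 / 2 = 19 years.
The growth line at the ventral margin is 2004 CE, so the winter growth check dates to 2004 − 19 = 1985 CE.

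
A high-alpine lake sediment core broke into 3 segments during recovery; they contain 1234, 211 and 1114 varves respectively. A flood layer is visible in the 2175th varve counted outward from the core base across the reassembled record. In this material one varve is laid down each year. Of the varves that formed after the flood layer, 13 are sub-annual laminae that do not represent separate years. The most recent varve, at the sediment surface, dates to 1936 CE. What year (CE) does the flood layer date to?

1565 CE

Total varves = 1234 + 211 + 1114 = 2559.
The flood layer sits at varve 2175 from the core base, so 2559 − 2175 = 384 varves formed after it.
Removing the 13 false varves leaves 384 − 13 = 371 true varves beyond the flood layer.
1936 − 371 = 1565 CE.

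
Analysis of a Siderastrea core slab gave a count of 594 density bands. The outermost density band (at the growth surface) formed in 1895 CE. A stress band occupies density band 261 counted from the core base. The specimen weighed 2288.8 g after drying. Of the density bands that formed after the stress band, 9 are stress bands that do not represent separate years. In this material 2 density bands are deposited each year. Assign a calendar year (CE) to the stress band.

594 − 261 = 333 density bands lie beyond the stress band toward the growth surface.
333 − 9 false = 324 true density bands after the stress band.
324 density bands at 2 per year is 324 / 2 = 162 years.
1895 − 162 = 1733 CE.

1733 CE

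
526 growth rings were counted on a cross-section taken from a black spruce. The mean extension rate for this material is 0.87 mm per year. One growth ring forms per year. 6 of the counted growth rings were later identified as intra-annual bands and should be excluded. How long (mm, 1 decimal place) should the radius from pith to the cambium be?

True growth ring count = 526 − 6 = 520.
Predicted length = 0.87 mm/year × 520 years = 452.4 mm.

452.4 mm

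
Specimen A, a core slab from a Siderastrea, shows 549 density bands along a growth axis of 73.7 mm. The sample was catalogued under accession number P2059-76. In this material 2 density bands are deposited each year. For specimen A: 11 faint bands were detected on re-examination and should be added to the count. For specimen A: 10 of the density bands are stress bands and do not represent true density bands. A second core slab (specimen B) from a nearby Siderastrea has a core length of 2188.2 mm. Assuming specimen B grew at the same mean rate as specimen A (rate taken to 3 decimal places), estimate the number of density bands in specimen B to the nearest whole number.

16330 density bands

Specimen A: correcting the raw count gives 549 − 10 + 11 = 550 true density bands.
Specimen A: 550 density bands at 2 per year is 550 / 2 = 275 years.
A: 73.7 mm over 275 years gives 73.7 / 275 ≈ 0.268 mm/yr.
Specimen B: 2188.2 mm / 0.268 mm per year = 8164.93 years; at 2 density bands per year that is 8164.93 × 2 ≈ 16330 density bands.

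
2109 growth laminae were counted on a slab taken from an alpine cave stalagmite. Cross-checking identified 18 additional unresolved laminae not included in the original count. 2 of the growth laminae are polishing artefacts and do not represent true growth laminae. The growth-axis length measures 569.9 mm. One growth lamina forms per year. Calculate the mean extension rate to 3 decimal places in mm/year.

Correcting the raw count gives 2109 − 2 + 18 = 2125 true growth laminae.
Extension rate ≈ 569.9 / 2125 = 0.268 mm/year.

0.268 mm/year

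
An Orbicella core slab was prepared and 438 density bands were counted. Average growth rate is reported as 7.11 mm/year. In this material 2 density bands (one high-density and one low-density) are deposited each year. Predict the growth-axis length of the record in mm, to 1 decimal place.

Dividing by 2 density bands per year: 438 / 2 = 219 years.
Length ≈ 7.11 × 219 = 1557.1 mm.

1557.1 mm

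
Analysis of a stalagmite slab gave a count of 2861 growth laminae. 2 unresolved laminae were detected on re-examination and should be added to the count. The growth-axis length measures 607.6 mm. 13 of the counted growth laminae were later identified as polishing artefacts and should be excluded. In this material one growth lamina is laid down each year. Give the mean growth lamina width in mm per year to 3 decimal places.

0.213 mm per year

After corrections the count is 2861 − 13 + 2 = 2850 growth laminae.
607.6 mm over 2850 years gives 607.6 / 2850 ≈ 0.213 mm per year.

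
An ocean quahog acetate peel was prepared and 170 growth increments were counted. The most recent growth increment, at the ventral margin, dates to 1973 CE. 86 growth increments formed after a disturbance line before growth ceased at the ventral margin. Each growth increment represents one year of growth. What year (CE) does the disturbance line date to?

86 growth increments formed after the disturbance line.
The growth increment at the ventral margin is 1973 CE, so the disturbance line dates to 1973 − 86 = 1887 CE.

1887 CE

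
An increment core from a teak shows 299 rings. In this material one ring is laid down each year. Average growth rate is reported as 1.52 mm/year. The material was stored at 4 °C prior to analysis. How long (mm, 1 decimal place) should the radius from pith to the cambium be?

299 years of growth are recorded.
299 years at 1.52 mm/year gives 1.52 × 299 = 454.5 mm.

454.5 mm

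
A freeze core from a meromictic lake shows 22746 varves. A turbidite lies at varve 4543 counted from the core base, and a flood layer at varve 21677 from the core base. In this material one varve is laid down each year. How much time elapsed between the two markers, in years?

Separation: 21677 − 4543 = 17134 varves.
At one varve per year, 17134 years elapsed between them.

17134 years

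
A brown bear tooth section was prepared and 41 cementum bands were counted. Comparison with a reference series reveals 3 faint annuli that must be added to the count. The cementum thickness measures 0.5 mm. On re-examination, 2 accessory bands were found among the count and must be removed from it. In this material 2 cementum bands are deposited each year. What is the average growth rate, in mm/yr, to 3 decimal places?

0.024 mm/yr

After corrections the count is 41 − 2 + 3 = 42 cementum bands.
Dividing by 2 cementum bands per year: 42 / 2 = 21 years.
0.5 mm over 21 years gives 0.5 / 21 ≈ 0.024 mm/yr.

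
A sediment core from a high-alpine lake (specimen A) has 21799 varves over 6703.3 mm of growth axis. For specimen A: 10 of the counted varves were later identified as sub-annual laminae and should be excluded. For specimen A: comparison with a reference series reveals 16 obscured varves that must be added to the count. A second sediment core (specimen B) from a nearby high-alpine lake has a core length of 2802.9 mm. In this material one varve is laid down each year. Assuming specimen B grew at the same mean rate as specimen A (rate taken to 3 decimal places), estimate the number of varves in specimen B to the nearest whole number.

Specimen A: true varve count = 21799 − 10 + 16 = 21805.
A: Mean rate = 6703.3 mm / 21805 years ≈ 0.307 mm/yr.
B spans 2802.9 / 0.307 = 9129.97 years ≈ 9130 varves.

9130 varves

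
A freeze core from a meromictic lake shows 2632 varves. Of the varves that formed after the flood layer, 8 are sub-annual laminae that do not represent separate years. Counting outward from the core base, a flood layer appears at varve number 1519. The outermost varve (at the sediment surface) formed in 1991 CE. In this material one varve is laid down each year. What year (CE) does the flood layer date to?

2632 − 1519 = 1113 varves lie beyond the flood layer toward the sediment surface.
1113 − 8 false = 1105 true varves after the flood layer.
Counting back 1105 years from 1991 CE places the flood layer in 1991 − 1105 = 886 CE.

886 CE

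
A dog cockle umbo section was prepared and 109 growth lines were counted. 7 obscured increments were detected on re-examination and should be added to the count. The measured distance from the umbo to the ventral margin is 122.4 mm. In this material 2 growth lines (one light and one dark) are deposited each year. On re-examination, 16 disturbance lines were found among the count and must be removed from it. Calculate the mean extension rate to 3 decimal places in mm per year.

Correcting the raw count gives 109 − 16 + 7 = 100 true growth lines.
Dividing by 2 growth lines per year: 100 / 2 = 50 years.
Mean rate = 122.4 mm / 50 years ≈ 2.448 mm per year.

2.448 mm per year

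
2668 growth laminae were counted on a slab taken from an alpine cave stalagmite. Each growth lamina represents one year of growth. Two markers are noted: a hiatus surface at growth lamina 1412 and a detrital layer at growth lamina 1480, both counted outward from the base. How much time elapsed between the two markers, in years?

The two markers are separated by 1480 − 1412 = 68 growth laminae.
At one growth lamina per year, 68 years elapsed between them.

68 years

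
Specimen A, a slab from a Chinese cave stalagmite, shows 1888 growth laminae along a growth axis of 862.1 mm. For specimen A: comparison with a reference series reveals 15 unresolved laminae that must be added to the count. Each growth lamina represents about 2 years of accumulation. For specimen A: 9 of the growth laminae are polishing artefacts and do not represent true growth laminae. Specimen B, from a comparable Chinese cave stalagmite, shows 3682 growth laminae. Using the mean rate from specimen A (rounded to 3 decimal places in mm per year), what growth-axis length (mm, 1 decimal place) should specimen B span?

1679.0 mm

Specimen A: adjusted count: 1888 − 9 + 15 = 1894 growth laminae.
Specimen A: at 2 years per growth lamina, 1894 × 2 = 3788 years.
A: Extension rate ≈ 862.1 / 3788 = 0.228 mm/yr.
Specimen B: 3682 growth laminae at 2 years each span 3682 × 2 = 7364 years. For B, 0.228 mm/year × 7364 years = 1679.0 mm.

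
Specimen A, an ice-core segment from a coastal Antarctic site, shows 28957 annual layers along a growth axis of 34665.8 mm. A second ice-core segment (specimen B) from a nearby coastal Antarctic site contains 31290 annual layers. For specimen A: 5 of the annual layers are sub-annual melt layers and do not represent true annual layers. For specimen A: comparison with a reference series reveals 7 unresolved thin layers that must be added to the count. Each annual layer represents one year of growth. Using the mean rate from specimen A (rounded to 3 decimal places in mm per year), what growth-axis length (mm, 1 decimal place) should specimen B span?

37454.1 mm

Specimen A: adjusted count: 28957 − 5 + 7 = 28959 annual layers.
A: 34665.8 mm over 28959 years gives 34665.8 / 28959 ≈ 1.197 mm per year.
For B, 1.197 mm/year × 31290 years = 37454.1 mm.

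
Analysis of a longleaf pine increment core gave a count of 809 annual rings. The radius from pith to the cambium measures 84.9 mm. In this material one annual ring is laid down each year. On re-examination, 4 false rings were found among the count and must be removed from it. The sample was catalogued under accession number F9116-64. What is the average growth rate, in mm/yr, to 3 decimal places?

0.105 mm/yr

True annual ring count = 809 − 4 = 805.
Extension rate ≈ 84.9 / 805 = 0.105 mm/yr.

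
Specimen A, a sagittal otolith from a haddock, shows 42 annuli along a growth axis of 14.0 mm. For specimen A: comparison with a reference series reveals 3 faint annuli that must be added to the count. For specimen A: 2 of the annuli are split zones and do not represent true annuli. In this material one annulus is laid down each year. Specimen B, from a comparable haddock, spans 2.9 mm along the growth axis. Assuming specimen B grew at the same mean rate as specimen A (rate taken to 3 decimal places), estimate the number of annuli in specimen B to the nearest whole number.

Specimen A: adjusted count: 42 − 2 + 3 = 43 annuli.
A: Mean rate = 14.0 mm / 43 years ≈ 0.326 mm per year.
B spans 2.9 / 0.326 = 8.90 years ≈ 9 annuli.

9 annuli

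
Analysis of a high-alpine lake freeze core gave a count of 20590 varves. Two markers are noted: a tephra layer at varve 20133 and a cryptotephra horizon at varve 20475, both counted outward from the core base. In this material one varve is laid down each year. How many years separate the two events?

342 years

The two markers are separated by 20475 − 20133 = 342 varves.
One varve per year makes the interval 342 years.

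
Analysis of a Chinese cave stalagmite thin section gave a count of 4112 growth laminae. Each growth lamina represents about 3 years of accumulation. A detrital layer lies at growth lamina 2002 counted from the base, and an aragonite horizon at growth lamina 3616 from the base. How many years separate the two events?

3616 − 2002 = 1614 growth laminae lie between the two events.
At 3 years per growth lamina, 1614 × 3 = 4842 years.

4842 years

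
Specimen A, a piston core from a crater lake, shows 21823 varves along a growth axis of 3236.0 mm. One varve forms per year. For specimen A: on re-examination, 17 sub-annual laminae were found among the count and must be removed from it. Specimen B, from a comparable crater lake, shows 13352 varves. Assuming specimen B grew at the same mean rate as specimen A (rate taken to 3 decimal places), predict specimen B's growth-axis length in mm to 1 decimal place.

1976.1 mm

Specimen A: correcting the raw count gives 21823 − 17 = 21806 true varves.
A: Mean rate = 3236.0 mm / 21806 years ≈ 0.148 mm/yr.
B's length ≈ 0.148 × 13352 = 1976.1 mm.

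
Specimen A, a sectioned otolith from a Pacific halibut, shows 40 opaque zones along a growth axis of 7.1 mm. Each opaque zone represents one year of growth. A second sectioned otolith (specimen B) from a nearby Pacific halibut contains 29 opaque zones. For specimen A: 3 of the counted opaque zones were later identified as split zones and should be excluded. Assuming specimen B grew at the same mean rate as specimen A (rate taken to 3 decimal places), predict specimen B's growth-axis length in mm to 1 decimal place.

Specimen A: adjusted count: 40 − 3 = 37 opaque zones.
A: Extension rate ≈ 7.1 / 37 = 0.192 mm/yr.
For B, 0.192 mm/year × 29 years = 5.6 mm.

5.6 mm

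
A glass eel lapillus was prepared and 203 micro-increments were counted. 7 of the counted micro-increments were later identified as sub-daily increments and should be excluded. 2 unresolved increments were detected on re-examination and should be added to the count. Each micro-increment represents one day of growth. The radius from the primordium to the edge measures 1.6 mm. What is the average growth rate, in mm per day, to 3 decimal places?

Adjusted count: 203 − 7 + 2 = 198 micro-increments.
1.6 mm over 198 days gives 1.6 / 198 ≈ 0.008 mm per day.

0.008 mm per day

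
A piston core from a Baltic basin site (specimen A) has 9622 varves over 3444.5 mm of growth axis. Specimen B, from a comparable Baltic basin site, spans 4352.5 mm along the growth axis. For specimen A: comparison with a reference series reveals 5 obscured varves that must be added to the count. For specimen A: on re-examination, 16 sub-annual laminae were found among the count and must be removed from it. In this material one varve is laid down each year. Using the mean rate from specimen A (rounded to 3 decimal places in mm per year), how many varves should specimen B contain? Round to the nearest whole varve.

Specimen A: adjusted count: 9622 − 16 + 5 = 9611 varves.
A: Mean rate = 3444.5 mm / 9611 years ≈ 0.358 mm/year.
For B, 4352.5 / 0.358 = 12157.82 years ≈ 12158 varves.

12158 varves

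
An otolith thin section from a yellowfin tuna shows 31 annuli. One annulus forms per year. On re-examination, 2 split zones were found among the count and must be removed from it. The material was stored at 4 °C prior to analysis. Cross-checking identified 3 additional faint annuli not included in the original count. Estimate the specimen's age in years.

32 years

After corrections the count is 31 − 2 + 3 = 32 annuli.
With a one-to-one annulus periodicity this is 32 years.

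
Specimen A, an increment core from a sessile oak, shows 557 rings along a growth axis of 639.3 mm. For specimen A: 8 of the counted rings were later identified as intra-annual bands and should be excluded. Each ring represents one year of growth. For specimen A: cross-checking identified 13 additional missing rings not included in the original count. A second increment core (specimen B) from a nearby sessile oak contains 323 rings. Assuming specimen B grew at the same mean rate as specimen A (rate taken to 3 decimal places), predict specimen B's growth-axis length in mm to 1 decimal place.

367.6 mm

Specimen A: adjusted count: 557 − 8 + 13 = 562 rings.
A: Extension rate ≈ 639.3 / 562 = 1.138 mm per year.
Length of B = 1.138 × 323 = 367.6 mm.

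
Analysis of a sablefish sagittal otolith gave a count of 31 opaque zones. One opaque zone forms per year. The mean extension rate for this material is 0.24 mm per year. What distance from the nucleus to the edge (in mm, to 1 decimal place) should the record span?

The record spans 31 years at 0.24 mm per year.
Predicted length = 0.24 mm/year × 31 years = 7.4 mm.

7.4 mm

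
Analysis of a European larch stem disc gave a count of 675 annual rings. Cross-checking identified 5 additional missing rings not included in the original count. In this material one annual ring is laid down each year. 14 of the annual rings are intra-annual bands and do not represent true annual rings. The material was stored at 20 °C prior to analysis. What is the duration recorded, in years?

After corrections the count is 675 − 14 + 5 = 666 annual rings.
With a one-to-one annual ring periodicity this is 666 years.

666 years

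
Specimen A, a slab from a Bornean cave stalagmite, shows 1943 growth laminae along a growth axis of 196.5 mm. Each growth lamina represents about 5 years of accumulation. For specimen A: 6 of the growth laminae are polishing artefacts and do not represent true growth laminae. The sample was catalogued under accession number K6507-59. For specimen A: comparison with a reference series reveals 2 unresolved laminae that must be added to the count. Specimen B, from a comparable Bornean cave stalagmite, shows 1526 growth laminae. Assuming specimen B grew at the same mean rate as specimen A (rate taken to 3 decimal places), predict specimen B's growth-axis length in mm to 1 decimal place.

152.6 mm

Specimen A: after corrections the count is 1943 − 6 + 2 = 1939 growth laminae.
Specimen A: 1939 growth laminae at 5 years each span 1939 × 5 = 9695 years.
A: Extension rate ≈ 196.5 / 9695 = 0.020 mm/yr.
Specimen B: multiplying by 5 years per growth lamina: 1526 × 5 = 7630 years. For B, 0.020 mm/year × 7630 years = 152.6 mm.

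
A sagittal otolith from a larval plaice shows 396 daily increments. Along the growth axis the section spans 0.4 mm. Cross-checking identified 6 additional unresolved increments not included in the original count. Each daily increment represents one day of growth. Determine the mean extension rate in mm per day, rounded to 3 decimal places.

Correcting the raw count gives 396 + 6 = 402 true daily increments.
Mean rate = 0.4 mm / 402 days ≈ 0.001 mm per day.

0.001 mm per day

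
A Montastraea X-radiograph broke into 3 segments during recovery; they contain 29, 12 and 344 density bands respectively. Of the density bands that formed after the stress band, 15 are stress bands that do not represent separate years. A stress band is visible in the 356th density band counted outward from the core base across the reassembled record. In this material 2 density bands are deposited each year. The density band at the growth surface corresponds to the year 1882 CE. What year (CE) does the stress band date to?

Total density bands = 29 + 12 + 344 = 385.
The stress band sits at density band 356 from the core base, so 385 − 356 = 29 density bands formed after it.
29 − 15 false = 14 true density bands after the stress band.
With 2 density bands per year, 14 / 2 = 7 years.
The density band at the growth surface is 1882 CE, so the stress band dates to 1882 − 7 = 1875 CE.

1875 CE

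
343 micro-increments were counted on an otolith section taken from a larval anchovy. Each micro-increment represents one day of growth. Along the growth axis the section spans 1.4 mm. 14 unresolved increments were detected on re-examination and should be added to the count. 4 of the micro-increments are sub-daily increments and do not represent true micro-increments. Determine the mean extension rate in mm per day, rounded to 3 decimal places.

Correcting the raw count gives 343 − 4 + 14 = 353 true micro-increments.
1.4 mm over 353 days gives 1.4 / 353 ≈ 0.004 mm per day.

0.004 mm per day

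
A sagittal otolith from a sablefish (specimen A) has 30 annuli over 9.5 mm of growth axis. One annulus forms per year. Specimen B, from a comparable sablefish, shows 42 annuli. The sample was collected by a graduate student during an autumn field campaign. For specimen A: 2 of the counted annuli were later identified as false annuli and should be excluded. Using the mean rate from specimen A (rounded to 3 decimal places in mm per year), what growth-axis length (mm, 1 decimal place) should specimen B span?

Specimen A: adjusted count: 30 − 2 = 28 annuli.
A: Mean rate = 9.5 mm / 28 years ≈ 0.339 mm/year.
Length of B = 0.339 × 42 = 14.2 mm.

14.2 mm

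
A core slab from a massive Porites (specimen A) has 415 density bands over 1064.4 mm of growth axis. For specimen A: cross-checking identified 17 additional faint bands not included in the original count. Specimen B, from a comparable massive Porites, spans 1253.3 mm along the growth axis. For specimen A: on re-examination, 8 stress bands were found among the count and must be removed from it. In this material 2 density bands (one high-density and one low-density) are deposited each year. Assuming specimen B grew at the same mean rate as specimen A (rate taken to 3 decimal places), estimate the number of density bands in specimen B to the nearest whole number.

499 density bands

Specimen A: after corrections the count is 415 − 8 + 17 = 424 density bands.
Specimen A: with 2 density bands per year, 424 / 2 = 212 years.
A: 1064.4 mm over 212 years gives 1064.4 / 212 ≈ 5.021 mm/year.
B spans 1253.3 / 5.021 = 249.61 years; at 2 density bands per year that is 249.61 × 2 ≈ 499 density bands.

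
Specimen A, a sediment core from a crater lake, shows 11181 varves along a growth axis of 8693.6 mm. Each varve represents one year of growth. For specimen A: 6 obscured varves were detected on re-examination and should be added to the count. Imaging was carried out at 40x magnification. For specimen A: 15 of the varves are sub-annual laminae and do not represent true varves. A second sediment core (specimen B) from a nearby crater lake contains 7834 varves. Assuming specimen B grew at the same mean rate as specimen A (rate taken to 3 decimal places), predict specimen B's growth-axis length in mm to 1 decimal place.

Specimen A: adjusted count: 11181 − 15 + 6 = 11172 varves.
A: Mean rate = 8693.6 mm / 11172 years ≈ 0.778 mm/year.
B's length ≈ 0.778 × 7834 = 6094.9 mm.

6094.9 mm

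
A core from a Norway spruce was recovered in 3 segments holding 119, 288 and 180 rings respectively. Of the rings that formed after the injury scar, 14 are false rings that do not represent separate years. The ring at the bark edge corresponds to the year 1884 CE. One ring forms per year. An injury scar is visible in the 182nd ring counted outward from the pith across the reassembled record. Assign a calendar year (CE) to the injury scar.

Total rings = 119 + 288 + 180 = 587.
Between ring 182 and the bark edge there are 587 − 182 = 405 rings.
Excluding 14 false rings: 405 − 14 = 391.
The ring at the bark edge is 1884 CE, so the injury scar dates to 1884 − 391 = 1493 CE.

1493 CE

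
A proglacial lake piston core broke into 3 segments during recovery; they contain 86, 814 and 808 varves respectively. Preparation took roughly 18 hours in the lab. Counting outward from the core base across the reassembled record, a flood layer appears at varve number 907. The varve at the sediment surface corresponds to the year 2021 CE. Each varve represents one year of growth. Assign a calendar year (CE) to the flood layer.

1220 CE

Total varves = 86 + 814 + 808 = 1708.
Between varve 907 and the sediment surface there are 1708 − 907 = 801 varves.
The varve at the sediment surface is 2021 CE, so the flood layer dates to 2021 − 801 = 1220 CE.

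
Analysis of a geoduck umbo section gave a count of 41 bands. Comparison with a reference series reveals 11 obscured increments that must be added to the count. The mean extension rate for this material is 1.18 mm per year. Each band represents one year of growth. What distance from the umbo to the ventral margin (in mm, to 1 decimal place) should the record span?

Correcting the raw count gives 41 + 11 = 52 true bands.
Length ≈ 1.18 × 52 = 61.4 mm.

61.4 mm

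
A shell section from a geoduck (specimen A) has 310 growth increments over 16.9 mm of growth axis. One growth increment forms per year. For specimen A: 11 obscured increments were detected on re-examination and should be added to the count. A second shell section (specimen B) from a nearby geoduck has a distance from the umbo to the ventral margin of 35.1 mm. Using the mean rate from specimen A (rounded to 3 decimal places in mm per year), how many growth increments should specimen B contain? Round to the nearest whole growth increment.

662 growth increments

Specimen A: after corrections the count is 310 + 11 = 321 growth increments.
A: Mean rate = 16.9 mm / 321 years ≈ 0.053 mm per year.
Specimen B: 35.1 mm / 0.053 mm per year = 662.26 years ≈ 662 growth increments.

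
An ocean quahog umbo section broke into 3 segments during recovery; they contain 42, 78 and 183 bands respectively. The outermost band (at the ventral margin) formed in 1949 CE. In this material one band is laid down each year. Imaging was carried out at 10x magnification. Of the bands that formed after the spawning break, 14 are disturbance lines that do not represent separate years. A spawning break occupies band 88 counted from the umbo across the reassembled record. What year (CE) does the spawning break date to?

Total bands = 42 + 78 + 183 = 303.
303 − 88 = 215 bands lie beyond the spawning break toward the ventral margin.
Excluding 14 false bands: 215 − 14 = 201.
Counting back 201 years from 1949 CE places the spawning break in 1949 − 201 = 1748 CE.

1748 CE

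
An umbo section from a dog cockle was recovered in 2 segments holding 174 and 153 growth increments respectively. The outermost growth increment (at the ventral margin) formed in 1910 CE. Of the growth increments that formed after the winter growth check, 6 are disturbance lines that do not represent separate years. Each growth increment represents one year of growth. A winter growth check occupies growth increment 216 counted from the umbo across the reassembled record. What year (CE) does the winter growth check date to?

Total growth increments = 174 + 153 = 327.
327 − 216 = 111 growth increments lie beyond the winter growth check toward the ventral margin.
Removing the 6 false growth increments leaves 111 − 6 = 105 true growth increments beyond the winter growth check.
Counting back 105 years from 1910 CE places the winter growth check in 1910 − 105 = 1805 CE.

1805 CE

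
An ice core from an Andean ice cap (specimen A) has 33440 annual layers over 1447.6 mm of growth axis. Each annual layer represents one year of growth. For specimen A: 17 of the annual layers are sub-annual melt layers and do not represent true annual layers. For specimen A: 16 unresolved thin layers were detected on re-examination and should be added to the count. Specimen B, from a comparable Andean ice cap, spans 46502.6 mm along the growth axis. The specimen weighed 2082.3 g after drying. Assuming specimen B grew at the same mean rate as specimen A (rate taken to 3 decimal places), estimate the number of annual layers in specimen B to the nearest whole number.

Specimen A: after corrections the count is 33440 − 17 + 16 = 33439 annual layers.
A: Mean rate = 1447.6 mm / 33439 years ≈ 0.043 mm/year.
For B, 46502.6 / 0.043 = 1081455.81 years ≈ 1081456 annual layers.

1081456 annual layers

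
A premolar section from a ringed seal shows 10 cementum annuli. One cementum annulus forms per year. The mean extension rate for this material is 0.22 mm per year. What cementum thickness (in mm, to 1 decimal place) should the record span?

2.2 mm

10 years of growth are recorded.
Length ≈ 0.22 × 10 = 2.2 mm.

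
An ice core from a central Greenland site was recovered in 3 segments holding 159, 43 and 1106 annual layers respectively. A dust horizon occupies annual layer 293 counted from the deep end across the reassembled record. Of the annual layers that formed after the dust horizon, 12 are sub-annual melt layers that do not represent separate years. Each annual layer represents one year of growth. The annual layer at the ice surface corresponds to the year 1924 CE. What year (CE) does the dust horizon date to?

921 CE

Total annual layers = 159 + 43 + 1106 = 1308.
1308 − 293 = 1015 annual layers lie beyond the dust horizon toward the ice surface.
1015 − 12 false = 1003 true annual layers after the dust horizon.
1924 − 1003 = 921 CE.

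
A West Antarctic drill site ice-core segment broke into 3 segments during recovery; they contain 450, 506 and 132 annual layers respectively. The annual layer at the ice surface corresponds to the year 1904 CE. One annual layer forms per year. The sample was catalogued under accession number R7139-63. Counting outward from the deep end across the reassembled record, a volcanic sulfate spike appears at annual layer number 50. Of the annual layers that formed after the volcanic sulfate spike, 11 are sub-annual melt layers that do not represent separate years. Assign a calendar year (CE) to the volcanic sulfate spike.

Total annual layers = 450 + 506 + 132 = 1088.
1088 − 50 = 1038 annual layers lie beyond the volcanic sulfate spike toward the ice surface.
Removing the 11 false annual layers leaves 1038 − 11 = 1027 true annual layers beyond the volcanic sulfate spike.
Counting back 1027 years from 1904 CE places the volcanic sulfate spike in 1904 − 1027 = 877 CE.

877 CE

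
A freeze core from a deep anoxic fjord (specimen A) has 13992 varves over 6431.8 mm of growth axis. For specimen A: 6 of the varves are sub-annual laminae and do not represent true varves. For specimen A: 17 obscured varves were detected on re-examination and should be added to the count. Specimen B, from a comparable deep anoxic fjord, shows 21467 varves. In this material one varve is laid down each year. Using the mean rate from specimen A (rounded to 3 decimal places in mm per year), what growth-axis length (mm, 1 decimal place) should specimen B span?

9853.4 mm

Specimen A: correcting the raw count gives 13992 − 6 + 17 = 14003 true varves.
A: 6431.8 mm over 14003 years gives 6431.8 / 14003 ≈ 0.459 mm/yr.
For B, 0.459 mm/year × 21467 years = 9853.4 mm.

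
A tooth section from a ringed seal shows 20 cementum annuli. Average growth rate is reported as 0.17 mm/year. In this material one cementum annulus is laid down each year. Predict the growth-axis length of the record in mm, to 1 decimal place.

3.4 mm

20 years of growth are recorded.
Predicted length = 0.17 mm/year × 20 years = 3.4 mm.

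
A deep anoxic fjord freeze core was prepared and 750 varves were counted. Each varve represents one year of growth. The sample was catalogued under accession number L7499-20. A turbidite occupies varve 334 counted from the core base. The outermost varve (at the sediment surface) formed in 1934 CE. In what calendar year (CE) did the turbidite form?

1518 CE

Between varve 334 and the sediment surface there are 750 − 334 = 416 varves.
1934 − 416 = 1518 CE.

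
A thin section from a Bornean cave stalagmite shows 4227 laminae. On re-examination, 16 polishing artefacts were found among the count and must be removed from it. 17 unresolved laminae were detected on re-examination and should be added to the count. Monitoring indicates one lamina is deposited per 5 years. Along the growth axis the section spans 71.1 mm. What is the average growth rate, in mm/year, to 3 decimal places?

Adjusted count: 4227 − 16 + 17 = 4228 laminae.
At 5 years per lamina, 4228 × 5 = 21140 years.
71.1 mm over 21140 years gives 71.1 / 21140 ≈ 0.003 mm/year.

0.003 mm/year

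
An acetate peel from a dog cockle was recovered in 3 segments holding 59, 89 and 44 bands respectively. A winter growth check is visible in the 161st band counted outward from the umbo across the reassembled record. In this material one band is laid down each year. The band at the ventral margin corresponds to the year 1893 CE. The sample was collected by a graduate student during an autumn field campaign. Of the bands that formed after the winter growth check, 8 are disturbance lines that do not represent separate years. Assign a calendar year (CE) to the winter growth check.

Total bands = 59 + 89 + 44 = 192.
192 − 161 = 31 bands lie beyond the winter growth check toward the ventral margin.
31 − 8 false = 23 true bands after the winter growth check.
The band at the ventral margin is 1893 CE, so the winter growth check dates to 1893 − 23 = 1870 CE.

1870 CE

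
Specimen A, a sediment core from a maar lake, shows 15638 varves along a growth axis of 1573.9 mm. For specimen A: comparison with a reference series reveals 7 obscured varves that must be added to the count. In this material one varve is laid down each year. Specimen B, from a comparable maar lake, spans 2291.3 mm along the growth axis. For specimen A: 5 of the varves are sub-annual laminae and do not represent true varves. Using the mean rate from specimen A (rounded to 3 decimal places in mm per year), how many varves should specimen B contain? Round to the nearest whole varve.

22686 varves

Specimen A: true varve count = 15638 − 5 + 7 = 15640.
A: Extension rate ≈ 1573.9 / 15640 = 0.101 mm per year.
B spans 2291.3 / 0.101 = 22686.14 years ≈ 22686 varves.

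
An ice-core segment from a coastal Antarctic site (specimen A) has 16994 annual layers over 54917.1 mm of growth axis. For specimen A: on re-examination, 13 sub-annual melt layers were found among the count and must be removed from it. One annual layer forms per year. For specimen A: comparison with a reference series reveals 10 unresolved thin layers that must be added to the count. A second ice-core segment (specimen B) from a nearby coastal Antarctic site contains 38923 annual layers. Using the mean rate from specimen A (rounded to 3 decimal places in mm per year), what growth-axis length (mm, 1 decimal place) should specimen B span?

Specimen A: true annual layer count = 16994 − 13 + 10 = 16991.
A: Mean rate = 54917.1 mm / 16991 years ≈ 3.232 mm/year.
Length of B = 3.232 × 38923 = 125799.1 mm.

125799.1 mm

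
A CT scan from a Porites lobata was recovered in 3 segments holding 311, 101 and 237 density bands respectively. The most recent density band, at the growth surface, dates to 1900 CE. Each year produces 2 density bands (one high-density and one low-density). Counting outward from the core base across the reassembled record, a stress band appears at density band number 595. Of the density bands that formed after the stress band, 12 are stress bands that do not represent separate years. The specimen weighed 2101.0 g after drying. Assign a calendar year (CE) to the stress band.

Total density bands = 311 + 101 + 237 = 649.
The stress band sits at density band 595 from the core base, so 649 − 595 = 54 density bands formed after it.
Excluding 12 false density bands: 54 − 12 = 42.
Dividing by 2 density bands per year: 42 / 2 = 21 years.
The density band at the growth surface is 1900 CE, so the stress band dates to 1900 − 21 = 1879 CE.

1879 CE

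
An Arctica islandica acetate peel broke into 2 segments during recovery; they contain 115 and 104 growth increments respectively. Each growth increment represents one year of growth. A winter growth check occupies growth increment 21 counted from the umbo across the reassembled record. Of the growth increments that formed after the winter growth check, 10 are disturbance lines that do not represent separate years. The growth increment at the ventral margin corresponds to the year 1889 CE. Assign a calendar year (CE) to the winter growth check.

Total growth increments = 115 + 104 = 219.
Between growth increment 21 and the ventral margin there are 219 − 21 = 198 growth increments.
Removing the 10 false growth increments leaves 198 − 10 = 188 true growth increments beyond the winter growth check.
1889 − 188 = 1701 CE.

1701 CE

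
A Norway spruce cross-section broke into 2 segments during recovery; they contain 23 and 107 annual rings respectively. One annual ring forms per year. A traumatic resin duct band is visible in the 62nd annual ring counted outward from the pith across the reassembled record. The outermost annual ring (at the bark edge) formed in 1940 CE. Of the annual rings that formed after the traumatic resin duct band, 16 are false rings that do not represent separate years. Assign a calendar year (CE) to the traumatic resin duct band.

1888 CE

Total annual rings = 23 + 107 = 130.
The traumatic resin duct band sits at annual ring 62 from the pith, so 130 − 62 = 68 annual rings formed after it.
Removing the 16 false annual rings leaves 68 − 16 = 52 true annual rings beyond the traumatic resin duct band.
The annual ring at the bark edge is 1940 CE, so the traumatic resin duct band dates to 1940 − 52 = 1888 CE.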